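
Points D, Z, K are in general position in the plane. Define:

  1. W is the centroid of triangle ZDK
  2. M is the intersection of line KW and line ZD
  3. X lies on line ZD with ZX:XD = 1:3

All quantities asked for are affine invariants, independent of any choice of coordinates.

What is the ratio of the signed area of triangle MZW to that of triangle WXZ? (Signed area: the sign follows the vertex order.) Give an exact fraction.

[MZW]:[WXZ] = 2

Work in coordinates with D = (0, 0), Z = (1, 0), K = (0, 1).
1. W is the centroid of triangle ZDK ⇒ W = (1/3, 1/3)
2. M is the intersection of line KW and line ZD ⇒ M = (1/2, 0)
3. X lies on line ZD with ZX:XD = 1:3 ⇒ X = (3/4, 0)
2·[MZW] = 1/6, 2·[WXZ] = 1/12
[MZW]:[WXZ] = 1/6:1/12 = 2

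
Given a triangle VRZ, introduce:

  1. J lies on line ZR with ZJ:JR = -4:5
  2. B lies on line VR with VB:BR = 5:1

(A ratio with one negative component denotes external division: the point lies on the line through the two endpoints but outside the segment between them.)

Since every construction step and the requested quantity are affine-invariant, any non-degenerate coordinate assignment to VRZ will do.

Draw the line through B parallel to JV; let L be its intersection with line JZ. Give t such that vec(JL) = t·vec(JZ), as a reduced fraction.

t = 25/24

Work in coordinates with V = (0, 0), R = (1, 0), Z = (0, 1).
1. J lies on line ZR with ZJ:JR = -4:5 ⇒ J = (-4, 5)
2. B lies on line VR with VB:BR = 5:1 ⇒ B = (5/6, 0)
through B parallel to JV: direction (4, -5); meets JZ at L = (1/6, 5/6)
L = J + t·(Z−J) with t = 25/24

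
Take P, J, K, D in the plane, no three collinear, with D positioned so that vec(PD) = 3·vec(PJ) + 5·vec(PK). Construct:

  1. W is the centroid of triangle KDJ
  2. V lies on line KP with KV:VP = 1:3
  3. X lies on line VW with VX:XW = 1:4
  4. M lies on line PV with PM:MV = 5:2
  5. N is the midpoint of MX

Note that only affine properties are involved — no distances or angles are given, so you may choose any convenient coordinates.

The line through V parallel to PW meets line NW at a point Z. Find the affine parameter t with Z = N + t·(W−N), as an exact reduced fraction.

t = -17/53

Set P = (0, 0), J = (1, 0), K = (0, 1), D = (3, 5); any affine frame gives the same invariant.
1. W is the centroid of triangle KDJ ⇒ W = (4/3, 2)
2. V lies on line KP with KV:VP = 1:3 ⇒ V = (0, 3/4)
3. X lies on line VW with VX:XW = 1:4 ⇒ X = (4/15, 1)
4. M lies on line PV with PM:MV = 5:2 ⇒ M = (0, 15/28)
5. N is the midpoint of MX ⇒ N = (2/15, 43/56)
through V parallel to PW: direction (4/3, 2); meets NW at Z = (-40/159, 79/212)
Z = N + t·(W−N) with t = -17/53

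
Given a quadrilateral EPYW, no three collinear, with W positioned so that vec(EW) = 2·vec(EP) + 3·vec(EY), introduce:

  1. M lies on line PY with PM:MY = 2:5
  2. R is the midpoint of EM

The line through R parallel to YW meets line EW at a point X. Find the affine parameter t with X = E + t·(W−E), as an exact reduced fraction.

t = -3/14

Assign E = (0, 0), P = (1, 0), Y = (0, 1), W = (2, 3) — the answer is frame-independent, so this choice is without loss of generality.
1. M lies on line PY with PM:MY = 2:5 ⇒ M = (5/7, 2/7)
2. R is the midpoint of EM ⇒ R = (5/14, 1/7)
through R parallel to YW: direction (2, 2); meets EW at X = (-3/7, -9/14)
X = E + t·(W−E) with t = -3/14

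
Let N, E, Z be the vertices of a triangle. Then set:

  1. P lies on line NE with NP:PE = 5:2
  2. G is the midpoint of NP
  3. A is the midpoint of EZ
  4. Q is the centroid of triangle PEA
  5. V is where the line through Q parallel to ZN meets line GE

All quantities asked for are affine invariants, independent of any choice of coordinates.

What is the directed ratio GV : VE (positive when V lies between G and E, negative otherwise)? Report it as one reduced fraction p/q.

Work in coordinates with N = (0, 0), E = (1, 0), Z = (0, 1).
1. P lies on line NE with NP:PE = 5:2 ⇒ P = (5/7, 0)
2. G is the midpoint of NP ⇒ G = (5/14, 0)
3. A is the midpoint of EZ ⇒ A = (1/2, 1/2)
4. Q is the centroid of triangle PEA ⇒ Q = (31/42, 1/6)
5. V is where the line through Q parallel to ZN meets line GE ⇒ V = (31/42, 0)
V = G + t·(E−G) with t = 16/27, so GV:VE = t:(1−t) = 16/27:11/27

GV:VE = 16/11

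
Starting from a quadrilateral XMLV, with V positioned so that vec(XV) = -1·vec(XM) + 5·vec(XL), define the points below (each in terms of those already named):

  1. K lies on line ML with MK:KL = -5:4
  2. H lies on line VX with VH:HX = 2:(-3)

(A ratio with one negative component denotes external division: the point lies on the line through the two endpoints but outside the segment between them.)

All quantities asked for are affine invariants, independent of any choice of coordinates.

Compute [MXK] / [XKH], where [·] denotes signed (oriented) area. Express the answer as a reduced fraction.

[MXK]:[XKH] = 1/9

Work in coordinates with X = (0, 0), M = (1, 0), L = (0, 1), V = (-1, 5).
1. K lies on line ML with MK:KL = -5:4 ⇒ K = (-4, 5)
2. H lies on line VX with VH:HX = 2:(-3) ⇒ H = (-3, 15)
2·[MXK] = -5, 2·[XKH] = -45
[MXK]:[XKH] = -5:-45 = 1/9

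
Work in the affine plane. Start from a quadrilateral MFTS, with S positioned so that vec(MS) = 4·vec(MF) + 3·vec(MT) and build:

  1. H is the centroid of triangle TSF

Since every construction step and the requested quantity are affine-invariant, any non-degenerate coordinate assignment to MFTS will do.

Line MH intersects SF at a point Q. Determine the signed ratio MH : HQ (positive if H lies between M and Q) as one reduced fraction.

Assign M = (0, 0), F = (1, 0), T = (0, 1), S = (4, 3) — the answer is frame-independent, so this choice is without loss of generality.
1. H is the centroid of triangle TSF ⇒ H = (5/3, 4/3)
line MH meets SF at Q = (5, 4)
H = M + t·(Q−M) with t = 1/3, so MH:HQ = 1/3:2/3

MH:HQ = 1/2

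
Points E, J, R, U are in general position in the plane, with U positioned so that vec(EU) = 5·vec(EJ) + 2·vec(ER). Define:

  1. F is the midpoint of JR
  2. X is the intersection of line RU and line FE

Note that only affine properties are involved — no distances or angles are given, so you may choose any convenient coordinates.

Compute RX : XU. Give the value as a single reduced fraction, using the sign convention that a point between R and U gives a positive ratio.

Choose coordinates E = (0, 0), J = (1, 0), R = (0, 1), U = (5, 2).
1. F is the midpoint of JR ⇒ F = (1/2, 1/2)
2. X is the intersection of line RU and line FE ⇒ X = (5/4, 5/4)
X = R + t·(U−R) with t = 1/4, so RX:XU = t:(1−t) = 1/4:3/4

RX:XU = 1/3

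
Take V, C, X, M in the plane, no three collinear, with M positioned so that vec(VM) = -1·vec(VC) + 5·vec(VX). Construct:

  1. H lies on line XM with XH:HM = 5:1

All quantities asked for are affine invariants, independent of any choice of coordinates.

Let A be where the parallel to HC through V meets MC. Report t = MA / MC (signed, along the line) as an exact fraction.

Choose coordinates V = (0, 0), C = (1, 0), X = (0, 1), M = (-1, 5).
1. H lies on line XM with XH:HM = 5:1 ⇒ H = (-5/6, 13/3)
through V parallel to HC: direction (11/6, -13/3); meets MC at A = (55/3, -130/3)
A = M + t·(C−M) with t = 29/3

t = 29/3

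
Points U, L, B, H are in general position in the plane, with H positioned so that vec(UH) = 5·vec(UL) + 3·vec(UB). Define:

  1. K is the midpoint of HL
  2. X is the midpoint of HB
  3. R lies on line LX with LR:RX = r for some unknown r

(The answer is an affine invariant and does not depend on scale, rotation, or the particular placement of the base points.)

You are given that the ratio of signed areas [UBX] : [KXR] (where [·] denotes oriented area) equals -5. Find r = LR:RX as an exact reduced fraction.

r = 5/2

Set U = (0, 0), L = (1, 0), B = (0, 1), H = (5, 3); any affine frame gives the same invariant.
1. K is the midpoint of HL ⇒ K = (3, 3/2)
2. X is the midpoint of HB ⇒ X = (5/2, 2)
3. With LR:RX = r, write λ = r/(r+1) so R = L + λ·(X−L); R is affine-linear in λ
Every point depending on R is an affine combination of R and λ-independent points, so each such coordinate is linear in λ; the λ² term in each signed area is a multiple of (X−L)×(X−L) = 0, so 2·[UBX] and 2·[KXR] are each linear in λ. Evaluating at λ=0 and λ=1:
  2·[UBX] = -5/2,   2·[KXR] = -7/4·λ + 7/4
So [UBX]:[KXR] = (-5/2) / (-7/4·λ + 7/4). Setting this equal to -5:
  -5/2 = -5·(-7/4·λ + 7/4)  ⇒  λ = 5/7
Then r = λ/(1−λ) = (5/7)/(2/7) = 5/2. Check: with r = 5/2, R = (29/14, 10/7) and [UBX]:[KXR] = -5 as required.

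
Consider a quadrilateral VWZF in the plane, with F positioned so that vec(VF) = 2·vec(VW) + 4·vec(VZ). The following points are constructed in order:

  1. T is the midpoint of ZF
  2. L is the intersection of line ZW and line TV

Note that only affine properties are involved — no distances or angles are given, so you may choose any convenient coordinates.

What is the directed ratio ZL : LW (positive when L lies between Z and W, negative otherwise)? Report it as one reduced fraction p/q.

Set V = (0, 0), W = (1, 0), Z = (0, 1), F = (2, 4); any affine frame gives the same invariant.
1. T is the midpoint of ZF ⇒ T = (1, 5/2)
2. L is the intersection of line ZW and line TV ⇒ L = (2/7, 5/7)
L = Z + t·(W−Z) with t = 2/7, so ZL:LW = t:(1−t) = 2/7:5/7

ZL:LW = 2/5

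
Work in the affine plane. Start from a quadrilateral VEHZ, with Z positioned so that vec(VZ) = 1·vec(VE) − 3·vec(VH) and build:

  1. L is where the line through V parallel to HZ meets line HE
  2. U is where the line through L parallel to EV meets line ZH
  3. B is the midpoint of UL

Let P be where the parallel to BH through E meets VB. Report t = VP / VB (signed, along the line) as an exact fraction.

t = 8/5

Work in coordinates with V = (0, 0), E = (1, 0), H = (0, 1), Z = (1, -3).
1. L is where the line through V parallel to HZ meets line HE ⇒ L = (-1/3, 4/3)
2. U is where the line through L parallel to EV meets line ZH ⇒ U = (-1/12, 4/3)
3. B is the midpoint of UL ⇒ B = (-5/24, 4/3)
through E parallel to BH: direction (5/24, -1/3); meets VB at P = (-1/3, 32/15)
P = V + t·(B−V) with t = 8/5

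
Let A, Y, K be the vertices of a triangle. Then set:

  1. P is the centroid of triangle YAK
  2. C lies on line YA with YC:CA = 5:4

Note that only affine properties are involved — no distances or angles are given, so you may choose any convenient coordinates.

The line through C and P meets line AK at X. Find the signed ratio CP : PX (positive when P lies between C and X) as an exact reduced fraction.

Set A = (0, 0), Y = (1, 0), K = (0, 1); any affine frame gives the same invariant.
1. P is the centroid of triangle YAK ⇒ P = (1/3, 1/3)
2. C lies on line YA with YC:CA = 5:4 ⇒ C = (4/9, 0)
line CP meets AK at X = (0, 4/3)
P = C + t·(X−C) with t = 1/4, so CP:PX = 1/4:3/4

CP:PX = 1/3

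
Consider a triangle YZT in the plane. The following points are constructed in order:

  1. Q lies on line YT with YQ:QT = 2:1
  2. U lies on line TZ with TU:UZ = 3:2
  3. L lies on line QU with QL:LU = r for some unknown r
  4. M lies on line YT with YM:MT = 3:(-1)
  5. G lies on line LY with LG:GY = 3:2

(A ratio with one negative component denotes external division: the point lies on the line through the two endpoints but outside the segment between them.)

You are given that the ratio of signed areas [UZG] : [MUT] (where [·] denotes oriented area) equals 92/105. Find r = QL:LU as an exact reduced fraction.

r = 4/3

Work in coordinates with Y = (0, 0), Z = (1, 0), T = (0, 1).
1. Q lies on line YT with YQ:QT = 2:1 ⇒ Q = (0, 2/3)
2. U lies on line TZ with TU:UZ = 3:2 ⇒ U = (3/5, 2/5)
3. With QL:LU = r, write λ = r/(r+1) so L = Q + λ·(U−Q); L is affine-linear in λ
4. M lies on line YT with YM:MT = 3:(-1) ⇒ M = (0, 3/2)
5. G lies on line LY with LG:GY = 3:2 ⇒ G is an affine combination of earlier points and hence also affine-linear in λ
Every point depending on L is an affine combination of L and λ-independent points, so each such coordinate is linear in λ; the λ² term in each signed area is a multiple of (U−Q)×(U−Q) = 0, so 2·[UZG] and 2·[MUT] are each linear in λ. Evaluating at λ=0 and λ=1:
  2·[UZG] = 4/75·λ − 22/75,   2·[MUT] = -3/10
So [UZG]:[MUT] = (4/75·λ − 22/75) / (-3/10). Setting this equal to 92/105:
  4/75·λ − 22/75 = 92/105·(-3/10)  ⇒  λ = 4/7
Then r = λ/(1−λ) = (4/7)/(3/7) = 4/3. Check: with r = 4/3, L = (12/35, 18/35) and [UZG]:[MUT] = 92/105 as required.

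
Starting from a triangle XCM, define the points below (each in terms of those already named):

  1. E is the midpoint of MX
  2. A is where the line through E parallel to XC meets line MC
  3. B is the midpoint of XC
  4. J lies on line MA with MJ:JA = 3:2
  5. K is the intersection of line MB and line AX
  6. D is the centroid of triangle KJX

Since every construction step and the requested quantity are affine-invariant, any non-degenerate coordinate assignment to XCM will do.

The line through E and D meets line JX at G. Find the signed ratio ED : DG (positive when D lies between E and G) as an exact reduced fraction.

ED:DG = -35/8

Assign X = (0, 0), C = (1, 0), M = (0, 1) — the answer is frame-independent, so this choice is without loss of generality.
1. E is the midpoint of MX ⇒ E = (0, 1/2)
2. A is where the line through E parallel to XC meets line MC ⇒ A = (1/2, 1/2)
3. B is the midpoint of XC ⇒ B = (1/2, 0)
4. J lies on line MA with MJ:JA = 3:2 ⇒ J = (3/10, 7/10)
5. K is the intersection of line MB and line AX ⇒ K = (1/3, 1/3)
6. D is the centroid of triangle KJX ⇒ D = (19/90, 31/90)
line ED meets JX at G = (57/350, 19/50)
D = E + t·(G−E) with t = 35/27, so ED:DG = 35/27:-8/27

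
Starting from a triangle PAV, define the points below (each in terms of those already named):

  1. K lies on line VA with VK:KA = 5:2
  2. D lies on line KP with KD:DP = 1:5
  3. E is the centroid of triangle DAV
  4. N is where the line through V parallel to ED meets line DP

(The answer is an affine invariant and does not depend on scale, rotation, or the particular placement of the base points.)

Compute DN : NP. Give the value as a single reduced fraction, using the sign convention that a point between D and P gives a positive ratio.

DN:NP = 7/8

Choose coordinates P = (0, 0), A = (1, 0), V = (0, 1).
1. K lies on line VA with VK:KA = 5:2 ⇒ K = (5/7, 2/7)
2. D lies on line KP with KD:DP = 1:5 ⇒ D = (25/42, 5/21)
3. E is the centroid of triangle DAV ⇒ E = (67/126, 26/63)
4. N is where the line through V parallel to ED meets line DP ⇒ N = (20/63, 8/63)
N = D + t·(P−D) with t = 7/15, so DN:NP = t:(1−t) = 7/15:8/15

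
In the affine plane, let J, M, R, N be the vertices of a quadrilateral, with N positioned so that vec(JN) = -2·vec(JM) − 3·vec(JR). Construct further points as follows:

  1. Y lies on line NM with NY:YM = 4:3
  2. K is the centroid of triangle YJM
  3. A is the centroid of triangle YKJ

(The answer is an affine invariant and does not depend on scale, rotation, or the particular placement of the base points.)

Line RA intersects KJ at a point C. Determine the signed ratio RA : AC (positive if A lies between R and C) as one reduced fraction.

Set J = (0, 0), M = (1, 0), R = (0, 1), N = (-2, -3); any affine frame gives the same invariant.
1. Y lies on line NM with NY:YM = 4:3 ⇒ Y = (-2/7, -9/7)
2. K is the centroid of triangle YJM ⇒ K = (5/21, -3/7)
3. A is the centroid of triangle YKJ ⇒ A = (-1/63, -4/7)
line RA meets KJ at C = (-5/504, 1/56)
A = R + t·(C−R) with t = 8/5, so RA:AC = 8/5:-3/5

RA:AC = -8/3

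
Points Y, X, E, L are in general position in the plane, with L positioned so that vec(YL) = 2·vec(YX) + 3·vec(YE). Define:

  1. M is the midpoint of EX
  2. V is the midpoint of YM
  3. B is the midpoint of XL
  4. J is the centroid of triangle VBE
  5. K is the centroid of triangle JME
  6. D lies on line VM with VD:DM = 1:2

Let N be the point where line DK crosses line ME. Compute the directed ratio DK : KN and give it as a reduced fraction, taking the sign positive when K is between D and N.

DK:KN = -3

Work in coordinates with Y = (0, 0), X = (1, 0), E = (0, 1), L = (2, 3).
1. M is the midpoint of EX ⇒ M = (1/2, 1/2)
2. V is the midpoint of YM ⇒ V = (1/4, 1/4)
3. B is the midpoint of XL ⇒ B = (3/2, 3/2)
4. J is the centroid of triangle VBE ⇒ J = (7/12, 11/12)
5. K is the centroid of triangle JME ⇒ K = (13/36, 29/36)
6. D lies on line VM with VD:DM = 1:2 ⇒ D = (1/3, 1/3)
line DK meets ME at N = (19/54, 35/54)
K = D + t·(N−D) with t = 3/2, so DK:KN = 3/2:-1/2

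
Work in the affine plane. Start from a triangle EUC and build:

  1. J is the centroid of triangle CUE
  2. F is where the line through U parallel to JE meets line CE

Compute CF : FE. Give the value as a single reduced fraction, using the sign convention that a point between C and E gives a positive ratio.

Assign E = (0, 0), U = (1, 0), C = (0, 1) — the answer is frame-independent, so this choice is without loss of generality.
1. J is the centroid of triangle CUE ⇒ J = (1/3, 1/3)
2. F is where the line through U parallel to JE meets line CE ⇒ F = (0, -1)
F = C + t·(E−C) with t = 2, so CF:FE = t:(1−t) = 2:-1

CF:FE = -2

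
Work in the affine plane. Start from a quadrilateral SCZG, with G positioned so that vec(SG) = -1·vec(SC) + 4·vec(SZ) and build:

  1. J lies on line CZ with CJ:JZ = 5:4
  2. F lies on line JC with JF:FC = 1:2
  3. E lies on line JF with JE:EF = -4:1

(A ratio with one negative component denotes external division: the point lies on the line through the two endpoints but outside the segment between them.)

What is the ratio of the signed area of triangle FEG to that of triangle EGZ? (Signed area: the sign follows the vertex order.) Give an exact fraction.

Assign S = (0, 0), C = (1, 0), Z = (0, 1), G = (-1, 4) — the answer is frame-independent, so this choice is without loss of generality.
1. J lies on line CZ with CJ:JZ = 5:4 ⇒ J = (4/9, 5/9)
2. F lies on line JC with JF:FC = 1:2 ⇒ F = (17/27, 10/27)
3. E lies on line JF with JE:EF = -4:1 ⇒ E = (56/81, 25/81)
2·[FEG] = 10/81, 2·[EGZ] = 112/81
[FEG]:[EGZ] = 10/81:112/81 = 5/56

[FEG]:[EGZ] = 5/56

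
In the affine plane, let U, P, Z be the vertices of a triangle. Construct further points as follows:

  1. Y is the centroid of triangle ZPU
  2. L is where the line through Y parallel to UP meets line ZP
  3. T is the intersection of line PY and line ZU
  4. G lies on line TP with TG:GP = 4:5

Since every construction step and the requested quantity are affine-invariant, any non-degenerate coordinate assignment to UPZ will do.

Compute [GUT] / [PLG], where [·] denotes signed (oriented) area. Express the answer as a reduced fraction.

[GUT]:[PLG] = -12/5

Choose coordinates U = (0, 0), P = (1, 0), Z = (0, 1).
1. Y is the centroid of triangle ZPU ⇒ Y = (1/3, 1/3)
2. L is where the line through Y parallel to UP meets line ZP ⇒ L = (2/3, 1/3)
3. T is the intersection of line PY and line ZU ⇒ T = (0, 1/2)
4. G lies on line TP with TG:GP = 4:5 ⇒ G = (4/9, 5/18)
2·[GUT] = -2/9, 2·[PLG] = 5/54
[GUT]:[PLG] = -2/9:5/54 = -12/5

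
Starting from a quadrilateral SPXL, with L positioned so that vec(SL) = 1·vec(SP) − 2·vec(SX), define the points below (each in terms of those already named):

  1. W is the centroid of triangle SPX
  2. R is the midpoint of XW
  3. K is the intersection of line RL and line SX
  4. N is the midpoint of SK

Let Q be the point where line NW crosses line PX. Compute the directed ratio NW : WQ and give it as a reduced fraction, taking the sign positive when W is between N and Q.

NW:WQ = 1/5

Set S = (0, 0), P = (1, 0), X = (0, 1), L = (1, -2); any affine frame gives the same invariant.
1. W is the centroid of triangle SPX ⇒ W = (1/3, 1/3)
2. R is the midpoint of XW ⇒ R = (1/6, 2/3)
3. K is the intersection of line RL and line SX ⇒ K = (0, 6/5)
4. N is the midpoint of SK ⇒ N = (0, 3/5)
line NW meets PX at Q = (2, -1)
W = N + t·(Q−N) with t = 1/6, so NW:WQ = 1/6:5/6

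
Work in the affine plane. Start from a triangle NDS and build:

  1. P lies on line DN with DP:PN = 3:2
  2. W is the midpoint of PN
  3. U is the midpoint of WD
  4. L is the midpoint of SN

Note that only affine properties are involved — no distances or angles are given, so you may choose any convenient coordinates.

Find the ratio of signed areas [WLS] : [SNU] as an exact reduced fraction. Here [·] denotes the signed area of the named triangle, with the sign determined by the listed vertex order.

[WLS]:[SNU] = -1/6

Choose coordinates N = (0, 0), D = (1, 0), S = (0, 1).
1. P lies on line DN with DP:PN = 3:2 ⇒ P = (2/5, 0)
2. W is the midpoint of PN ⇒ W = (1/5, 0)
3. U is the midpoint of WD ⇒ U = (3/5, 0)
4. L is the midpoint of SN ⇒ L = (0, 1/2)
2·[WLS] = -1/10, 2·[SNU] = 3/5
[WLS]:[SNU] = -1/10:3/5 = -1/6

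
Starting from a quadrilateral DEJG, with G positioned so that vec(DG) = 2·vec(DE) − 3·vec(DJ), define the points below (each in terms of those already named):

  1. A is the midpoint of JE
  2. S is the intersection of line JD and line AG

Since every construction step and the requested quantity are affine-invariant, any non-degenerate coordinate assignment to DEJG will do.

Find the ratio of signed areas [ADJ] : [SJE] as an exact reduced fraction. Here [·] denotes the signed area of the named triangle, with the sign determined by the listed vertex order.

[ADJ]:[SJE] = -3/4

Choose coordinates D = (0, 0), E = (1, 0), J = (0, 1), G = (2, -3).
1. A is the midpoint of JE ⇒ A = (1/2, 1/2)
2. S is the intersection of line JD and line AG ⇒ S = (0, 5/3)
2·[ADJ] = -1/2, 2·[SJE] = 2/3
[ADJ]:[SJE] = -1/2:2/3 = -3/4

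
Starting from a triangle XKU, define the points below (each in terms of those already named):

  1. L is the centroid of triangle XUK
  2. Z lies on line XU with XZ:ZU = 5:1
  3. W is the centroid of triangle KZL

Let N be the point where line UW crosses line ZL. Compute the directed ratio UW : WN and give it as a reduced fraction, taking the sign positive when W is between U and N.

Work in coordinates with X = (0, 0), K = (1, 0), U = (0, 1).
1. L is the centroid of triangle XUK ⇒ L = (1/3, 1/3)
2. Z lies on line XU with XZ:ZU = 5:1 ⇒ Z = (0, 5/6)
3. W is the centroid of triangle KZL ⇒ W = (4/9, 7/18)
line UW meets ZL at N = (-4/3, 17/6)
W = U + t·(N−U) with t = -1/3, so UW:WN = -1/3:4/3

UW:WN = -1/4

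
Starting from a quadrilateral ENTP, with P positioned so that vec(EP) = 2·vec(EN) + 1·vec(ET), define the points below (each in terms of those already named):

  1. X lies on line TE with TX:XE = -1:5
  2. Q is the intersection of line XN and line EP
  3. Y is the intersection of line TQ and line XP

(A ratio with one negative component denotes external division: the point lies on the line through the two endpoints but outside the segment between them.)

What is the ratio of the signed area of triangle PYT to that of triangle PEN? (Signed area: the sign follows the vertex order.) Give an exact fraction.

Set E = (0, 0), N = (1, 0), T = (0, 1), P = (2, 1); any affine frame gives the same invariant.
1. X lies on line TE with TX:XE = -1:5 ⇒ X = (0, 5/4)
2. Q is the intersection of line XN and line EP ⇒ Q = (5/7, 5/14)
3. Y is the intersection of line TQ and line XP ⇒ Y = (-10/31, 40/31)
2·[PYT] = 18/31, 2·[PEN] = 1
[PYT]:[PEN] = 18/31:1 = 18/31

[PYT]:[PEN] = 18/31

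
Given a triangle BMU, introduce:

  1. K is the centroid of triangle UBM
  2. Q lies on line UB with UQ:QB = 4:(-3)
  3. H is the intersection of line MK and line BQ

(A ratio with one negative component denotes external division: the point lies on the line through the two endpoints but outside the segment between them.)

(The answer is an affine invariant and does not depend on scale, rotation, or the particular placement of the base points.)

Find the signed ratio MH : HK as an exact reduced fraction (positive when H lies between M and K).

MH:HK = -3

Assign B = (0, 0), M = (1, 0), U = (0, 1) — the answer is frame-independent, so this choice is without loss of generality.
1. K is the centroid of triangle UBM ⇒ K = (1/3, 1/3)
2. Q lies on line UB with UQ:QB = 4:(-3) ⇒ Q = (0, -3)
3. H is the intersection of line MK and line BQ ⇒ H = (0, 1/2)
H = M + t·(K−M) with t = 3/2, so MH:HK = t:(1−t) = 3/2:-1/2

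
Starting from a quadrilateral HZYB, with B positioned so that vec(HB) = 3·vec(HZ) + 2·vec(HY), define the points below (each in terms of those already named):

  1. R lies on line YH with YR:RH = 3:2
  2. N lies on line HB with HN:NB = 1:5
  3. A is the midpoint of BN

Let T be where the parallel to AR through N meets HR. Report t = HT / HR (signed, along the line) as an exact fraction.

Choose coordinates H = (0, 0), Z = (1, 0), Y = (0, 1), B = (3, 2).
1. R lies on line YH with YR:RH = 3:2 ⇒ R = (0, 2/5)
2. N lies on line HB with HN:NB = 1:5 ⇒ N = (1/2, 1/3)
3. A is the midpoint of BN ⇒ A = (7/4, 7/6)
through N parallel to AR: direction (-7/4, -23/30); meets HR at T = (0, 4/35)
T = H + t·(R−H) with t = 2/7

t = 2/7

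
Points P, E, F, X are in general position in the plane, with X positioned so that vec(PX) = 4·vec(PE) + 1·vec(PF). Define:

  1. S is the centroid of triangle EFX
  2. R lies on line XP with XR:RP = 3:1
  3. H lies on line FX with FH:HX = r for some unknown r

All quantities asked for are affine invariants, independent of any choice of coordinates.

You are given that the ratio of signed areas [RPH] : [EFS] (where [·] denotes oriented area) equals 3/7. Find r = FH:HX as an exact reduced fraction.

r = 3/4

Choose coordinates P = (0, 0), E = (1, 0), F = (0, 1), X = (4, 1).
1. S is the centroid of triangle EFX ⇒ S = (5/3, 2/3)
2. R lies on line XP with XR:RP = 3:1 ⇒ R = (1, 1/4)
3. With FH:HX = r, write λ = r/(r+1) so H = F + λ·(X−F); H is affine-linear in λ
Every point depending on H is an affine combination of H and λ-independent points, so each such coordinate is linear in λ; the λ² term in each signed area is a multiple of (X−F)×(X−F) = 0, so 2·[RPH] and 2·[EFS] are each linear in λ. Evaluating at λ=0 and λ=1:
  2·[RPH] = λ − 1,   2·[EFS] = -4/3
So [RPH]:[EFS] = (λ − 1) / (-4/3). Setting this equal to 3/7:
  λ − 1 = 3/7·(-4/3)  ⇒  λ = 3/7
Then r = λ/(1−λ) = (3/7)/(4/7) = 3/4. Check: with r = 3/4, H = (12/7, 1) and [RPH]:[EFS] = 3/7 as required.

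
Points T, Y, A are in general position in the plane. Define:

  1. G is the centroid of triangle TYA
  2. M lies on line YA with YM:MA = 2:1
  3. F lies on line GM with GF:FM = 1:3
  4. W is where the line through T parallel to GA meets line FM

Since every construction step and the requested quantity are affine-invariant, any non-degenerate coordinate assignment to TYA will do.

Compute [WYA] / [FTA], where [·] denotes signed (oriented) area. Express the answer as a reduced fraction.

Choose coordinates T = (0, 0), Y = (1, 0), A = (0, 1).
1. G is the centroid of triangle TYA ⇒ G = (1/3, 1/3)
2. M lies on line YA with YM:MA = 2:1 ⇒ M = (1/3, 2/3)
3. F lies on line GM with GF:FM = 1:3 ⇒ F = (1/3, 5/12)
4. W is where the line through T parallel to GA meets line FM ⇒ W = (1/3, -2/3)
2·[WYA] = 4/3, 2·[FTA] = -1/3
[WYA]:[FTA] = 4/3:-1/3 = -4

[WYA]:[FTA] = -4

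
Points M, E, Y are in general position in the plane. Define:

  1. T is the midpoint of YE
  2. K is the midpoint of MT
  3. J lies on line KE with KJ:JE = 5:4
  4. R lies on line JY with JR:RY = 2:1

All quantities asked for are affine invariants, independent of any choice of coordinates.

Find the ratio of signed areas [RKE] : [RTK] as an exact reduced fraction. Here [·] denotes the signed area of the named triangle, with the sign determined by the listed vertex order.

[RKE]:[RTK] = -36/13

Set M = (0, 0), E = (1, 0), Y = (0, 1); any affine frame gives the same invariant.
1. T is the midpoint of YE ⇒ T = (1/2, 1/2)
2. K is the midpoint of MT ⇒ K = (1/4, 1/4)
3. J lies on line KE with KJ:JE = 5:4 ⇒ J = (2/3, 1/9)
4. R lies on line JY with JR:RY = 2:1 ⇒ R = (2/9, 19/27)
2·[RKE] = 1/3, 2·[RTK] = -13/108
[RKE]:[RTK] = 1/3:-13/108 = -36/13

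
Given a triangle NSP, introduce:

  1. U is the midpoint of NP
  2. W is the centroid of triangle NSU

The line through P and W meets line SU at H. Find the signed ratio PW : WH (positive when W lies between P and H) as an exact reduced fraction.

Set N = (0, 0), S = (1, 0), P = (0, 1); any affine frame gives the same invariant.
1. U is the midpoint of NP ⇒ U = (0, 1/2)
2. W is the centroid of triangle NSU ⇒ W = (1/3, 1/6)
line PW meets SU at H = (1/4, 3/8)
W = P + t·(H−P) with t = 4/3, so PW:WH = 4/3:-1/3

PW:WH = -4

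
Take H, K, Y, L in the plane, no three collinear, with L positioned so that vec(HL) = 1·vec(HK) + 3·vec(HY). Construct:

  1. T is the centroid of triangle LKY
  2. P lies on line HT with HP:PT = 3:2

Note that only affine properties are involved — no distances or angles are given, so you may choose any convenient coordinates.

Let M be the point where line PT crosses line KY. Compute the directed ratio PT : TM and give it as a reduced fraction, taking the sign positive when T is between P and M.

PT:TM = -4/5

Choose coordinates H = (0, 0), K = (1, 0), Y = (0, 1), L = (1, 3).
1. T is the centroid of triangle LKY ⇒ T = (2/3, 4/3)
2. P lies on line HT with HP:PT = 3:2 ⇒ P = (2/5, 4/5)
line PT meets KY at M = (1/3, 2/3)
T = P + t·(M−P) with t = -4, so PT:TM = -4:5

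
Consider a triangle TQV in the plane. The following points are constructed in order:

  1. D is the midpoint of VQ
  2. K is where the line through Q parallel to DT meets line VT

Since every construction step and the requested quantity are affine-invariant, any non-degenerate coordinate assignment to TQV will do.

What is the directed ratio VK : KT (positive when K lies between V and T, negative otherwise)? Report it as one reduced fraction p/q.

Assign T = (0, 0), Q = (1, 0), V = (0, 1) — the answer is frame-independent, so this choice is without loss of generality.
1. D is the midpoint of VQ ⇒ D = (1/2, 1/2)
2. K is where the line through Q parallel to DT meets line VT ⇒ K = (0, -1)
K = V + t·(T−V) with t = 2, so VK:KT = t:(1−t) = 2:-1

VK:KT = -2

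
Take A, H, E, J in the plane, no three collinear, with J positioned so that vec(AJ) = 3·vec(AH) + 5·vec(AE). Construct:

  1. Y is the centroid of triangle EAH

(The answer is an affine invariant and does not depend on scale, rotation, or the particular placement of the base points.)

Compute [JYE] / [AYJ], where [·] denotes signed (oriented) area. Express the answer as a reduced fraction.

Assign A = (0, 0), H = (1, 0), E = (0, 1), J = (3, 5) — the answer is frame-independent, so this choice is without loss of generality.
1. Y is the centroid of triangle EAH ⇒ Y = (1/3, 1/3)
2·[JYE] = -10/3, 2·[AYJ] = 2/3
[JYE]:[AYJ] = -10/3:2/3 = -5

[JYE]:[AYJ] = -5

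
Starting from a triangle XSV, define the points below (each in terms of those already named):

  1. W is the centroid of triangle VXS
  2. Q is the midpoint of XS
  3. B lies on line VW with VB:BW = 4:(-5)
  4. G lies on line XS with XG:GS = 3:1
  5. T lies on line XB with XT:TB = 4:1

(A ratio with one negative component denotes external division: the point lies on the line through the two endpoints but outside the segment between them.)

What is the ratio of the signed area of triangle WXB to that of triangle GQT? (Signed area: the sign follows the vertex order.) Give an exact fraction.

[WXB]:[GQT] = 25/11

Assign X = (0, 0), S = (1, 0), V = (0, 1) — the answer is frame-independent, so this choice is without loss of generality.
1. W is the centroid of triangle VXS ⇒ W = (1/3, 1/3)
2. Q is the midpoint of XS ⇒ Q = (1/2, 0)
3. B lies on line VW with VB:BW = 4:(-5) ⇒ B = (-4/3, 11/3)
4. G lies on line XS with XG:GS = 3:1 ⇒ G = (3/4, 0)
5. T lies on line XB with XT:TB = 4:1 ⇒ T = (-16/15, 44/15)
2·[WXB] = -5/3, 2·[GQT] = -11/15
[WXB]:[GQT] = -5/3:-11/15 = 25/11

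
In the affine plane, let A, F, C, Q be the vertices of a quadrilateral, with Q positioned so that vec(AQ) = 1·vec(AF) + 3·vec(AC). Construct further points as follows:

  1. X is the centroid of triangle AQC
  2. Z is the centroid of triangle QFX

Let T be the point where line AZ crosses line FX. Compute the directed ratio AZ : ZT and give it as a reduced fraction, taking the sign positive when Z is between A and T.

AZ:ZT = -3

Choose coordinates A = (0, 0), F = (1, 0), C = (0, 1), Q = (1, 3).
1. X is the centroid of triangle AQC ⇒ X = (1/3, 4/3)
2. Z is the centroid of triangle QFX ⇒ Z = (7/9, 13/9)
line AZ meets FX at T = (14/27, 26/27)
Z = A + t·(T−A) with t = 3/2, so AZ:ZT = 3/2:-1/2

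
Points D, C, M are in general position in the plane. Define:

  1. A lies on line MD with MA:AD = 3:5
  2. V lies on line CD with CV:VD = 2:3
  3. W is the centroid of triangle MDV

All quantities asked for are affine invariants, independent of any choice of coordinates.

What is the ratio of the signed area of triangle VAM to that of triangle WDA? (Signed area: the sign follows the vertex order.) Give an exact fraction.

[VAM]:[WDA] = 9/5

Assign D = (0, 0), C = (1, 0), M = (0, 1) — the answer is frame-independent, so this choice is without loss of generality.
1. A lies on line MD with MA:AD = 3:5 ⇒ A = (0, 5/8)
2. V lies on line CD with CV:VD = 2:3 ⇒ V = (3/5, 0)
3. W is the centroid of triangle MDV ⇒ W = (1/5, 1/3)
2·[VAM] = -9/40, 2·[WDA] = -1/8
[VAM]:[WDA] = -9/40:-1/8 = 9/5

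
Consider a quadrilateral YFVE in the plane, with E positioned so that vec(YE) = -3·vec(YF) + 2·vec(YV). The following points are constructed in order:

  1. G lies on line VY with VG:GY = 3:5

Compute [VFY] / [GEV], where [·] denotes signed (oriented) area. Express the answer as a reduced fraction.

Set Y = (0, 0), F = (1, 0), V = (0, 1), E = (-3, 2); any affine frame gives the same invariant.
1. G lies on line VY with VG:GY = 3:5 ⇒ G = (0, 5/8)
2·[VFY] = -1, 2·[GEV] = -9/8
[VFY]:[GEV] = -1:-9/8 = 8/9

[VFY]:[GEV] = 8/9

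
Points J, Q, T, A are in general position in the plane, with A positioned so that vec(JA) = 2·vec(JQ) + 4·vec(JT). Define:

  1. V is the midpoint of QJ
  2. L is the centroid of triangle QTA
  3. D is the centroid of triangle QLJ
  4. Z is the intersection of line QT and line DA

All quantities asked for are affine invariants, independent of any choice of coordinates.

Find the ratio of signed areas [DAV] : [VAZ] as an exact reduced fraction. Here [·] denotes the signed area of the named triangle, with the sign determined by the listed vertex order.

[DAV]:[VAZ] = -43/45

Set J = (0, 0), Q = (1, 0), T = (0, 1), A = (2, 4); any affine frame gives the same invariant.
1. V is the midpoint of QJ ⇒ V = (1/2, 0)
2. L is the centroid of triangle QTA ⇒ L = (1, 5/3)
3. D is the centroid of triangle QLJ ⇒ D = (2/3, 5/9)
4. Z is the intersection of line QT and line DA ⇒ Z = (26/43, 17/43)
2·[DAV] = -1/6, 2·[VAZ] = 15/86
[DAV]:[VAZ] = -1/6:15/86 = -43/45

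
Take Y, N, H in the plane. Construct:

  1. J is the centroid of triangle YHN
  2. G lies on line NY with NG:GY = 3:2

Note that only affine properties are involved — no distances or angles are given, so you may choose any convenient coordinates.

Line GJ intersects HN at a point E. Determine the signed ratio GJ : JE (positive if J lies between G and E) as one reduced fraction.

GJ:JE = 4/5

Assign Y = (0, 0), N = (1, 0), H = (0, 1) — the answer is frame-independent, so this choice is without loss of generality.
1. J is the centroid of triangle YHN ⇒ J = (1/3, 1/3)
2. G lies on line NY with NG:GY = 3:2 ⇒ G = (2/5, 0)
line GJ meets HN at E = (1/4, 3/4)
J = G + t·(E−G) with t = 4/9, so GJ:JE = 4/9:5/9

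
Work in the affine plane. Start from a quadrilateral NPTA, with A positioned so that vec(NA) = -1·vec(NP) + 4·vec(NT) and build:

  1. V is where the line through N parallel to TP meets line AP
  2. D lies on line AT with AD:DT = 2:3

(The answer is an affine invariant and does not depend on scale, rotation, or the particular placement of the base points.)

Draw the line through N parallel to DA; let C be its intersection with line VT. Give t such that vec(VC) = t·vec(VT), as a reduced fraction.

t = 4/3

Assign N = (0, 0), P = (1, 0), T = (0, 1), A = (-1, 4) — the answer is frame-independent, so this choice is without loss of generality.
1. V is where the line through N parallel to TP meets line AP ⇒ V = (2, -2)
2. D lies on line AT with AD:DT = 2:3 ⇒ D = (-3/5, 14/5)
through N parallel to DA: direction (-2/5, 6/5); meets VT at C = (-2/3, 2)
C = V + t·(T−V) with t = 4/3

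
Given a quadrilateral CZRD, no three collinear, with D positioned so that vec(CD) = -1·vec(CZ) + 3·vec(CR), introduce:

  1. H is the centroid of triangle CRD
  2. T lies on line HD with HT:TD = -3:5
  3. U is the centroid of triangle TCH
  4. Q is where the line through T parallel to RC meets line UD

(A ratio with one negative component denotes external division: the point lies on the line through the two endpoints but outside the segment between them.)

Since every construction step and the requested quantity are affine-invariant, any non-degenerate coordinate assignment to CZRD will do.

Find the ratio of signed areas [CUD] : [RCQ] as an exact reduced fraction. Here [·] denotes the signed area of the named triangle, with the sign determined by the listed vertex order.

[CUD]:[RCQ] = 7/12

Work in coordinates with C = (0, 0), Z = (1, 0), R = (0, 1), D = (-1, 3).
1. H is the centroid of triangle CRD ⇒ H = (-1/3, 4/3)
2. T lies on line HD with HT:TD = -3:5 ⇒ T = (2/3, -7/6)
3. U is the centroid of triangle TCH ⇒ U = (1/9, 1/18)
4. Q is where the line through T parallel to RC meets line UD ⇒ Q = (2/3, -17/12)
2·[CUD] = 7/18, 2·[RCQ] = 2/3
[CUD]:[RCQ] = 7/18:2/3 = 7/12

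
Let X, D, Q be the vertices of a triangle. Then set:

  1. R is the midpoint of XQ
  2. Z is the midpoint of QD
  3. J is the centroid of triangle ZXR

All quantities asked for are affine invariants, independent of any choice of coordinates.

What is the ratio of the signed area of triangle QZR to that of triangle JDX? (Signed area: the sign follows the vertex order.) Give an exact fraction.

Assign X = (0, 0), D = (1, 0), Q = (0, 1) — the answer is frame-independent, so this choice is without loss of generality.
1. R is the midpoint of XQ ⇒ R = (0, 1/2)
2. Z is the midpoint of QD ⇒ Z = (1/2, 1/2)
3. J is the centroid of triangle ZXR ⇒ J = (1/6, 1/3)
2·[QZR] = -1/4, 2·[JDX] = -1/3
[QZR]:[JDX] = -1/4:-1/3 = 3/4

[QZR]:[JDX] = 3/4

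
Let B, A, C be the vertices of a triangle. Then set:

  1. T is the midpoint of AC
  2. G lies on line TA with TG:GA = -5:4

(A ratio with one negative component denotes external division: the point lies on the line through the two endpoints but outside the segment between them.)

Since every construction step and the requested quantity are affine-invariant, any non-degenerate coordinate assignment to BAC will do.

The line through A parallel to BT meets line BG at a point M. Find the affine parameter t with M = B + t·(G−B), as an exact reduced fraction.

t = 1/5

Choose coordinates B = (0, 0), A = (1, 0), C = (0, 1).
1. T is the midpoint of AC ⇒ T = (1/2, 1/2)
2. G lies on line TA with TG:GA = -5:4 ⇒ G = (3, -2)
through A parallel to BT: direction (1/2, 1/2); meets BG at M = (3/5, -2/5)
M = B + t·(G−B) with t = 1/5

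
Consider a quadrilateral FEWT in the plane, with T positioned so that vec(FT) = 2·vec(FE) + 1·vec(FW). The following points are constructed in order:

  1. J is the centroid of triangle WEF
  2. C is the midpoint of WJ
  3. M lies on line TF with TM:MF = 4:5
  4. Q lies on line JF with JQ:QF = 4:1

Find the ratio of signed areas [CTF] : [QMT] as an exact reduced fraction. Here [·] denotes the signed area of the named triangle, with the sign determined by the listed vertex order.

Work in coordinates with F = (0, 0), E = (1, 0), W = (0, 1), T = (2, 1).
1. J is the centroid of triangle WEF ⇒ J = (1/3, 1/3)
2. C is the midpoint of WJ ⇒ C = (1/6, 2/3)
3. M lies on line TF with TM:MF = 4:5 ⇒ M = (10/9, 5/9)
4. Q lies on line JF with JQ:QF = 4:1 ⇒ Q = (1/15, 1/15)
2·[CTF] = -7/6, 2·[QMT] = 4/135
[CTF]:[QMT] = -7/6:4/135 = -315/8

[CTF]:[QMT] = -315/8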